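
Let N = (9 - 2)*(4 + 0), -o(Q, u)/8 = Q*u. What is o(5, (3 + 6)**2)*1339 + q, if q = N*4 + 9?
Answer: -4338239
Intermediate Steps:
o(Q, u) = -8*Q*u
N = 28 (N = 7*4 = 28)
q = 121 (q = 28*4 + 9 = 112 + 9 = 121)
o(5, (3 + 6)**2)*1339 + q = -8*5*(3 + 6)**2*1339 + 121 = -8*5*9**2*1339 + 121 = -8*5*81*1339 + 121 = -3240*1339 + 121 = -4338360 + 121 = -4338239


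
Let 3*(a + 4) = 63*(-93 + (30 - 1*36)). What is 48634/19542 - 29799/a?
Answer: 341818340/20352993 ≈ 16.794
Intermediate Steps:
a = -2083 (a = -4 + (63*(-93 + (30 - 1*36)))/3 = -4 + (63*(-93 + (30 - 36)))/3 = -4 + (63*(-93 - 6))/3 = -4 + (63*(-99))/3 = -4 + (⅓)*(-6237) = -4 - 2079 = -2083)
48634/19542 - 29799/a = 48634/19542 - 29799/(-2083) = 48634*(1/19542) - 29799*(-1/2083) = 24317/9771 + 29799/2083 = 341818340/20352993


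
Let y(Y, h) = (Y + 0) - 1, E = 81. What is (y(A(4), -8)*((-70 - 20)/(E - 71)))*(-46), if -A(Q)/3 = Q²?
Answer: -20286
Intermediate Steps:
A(Q) = -3*Q²
y(Y, h) = -1 + Y (y(Y, h) = Y - 1 = -1 + Y)
(y(A(4), -8)*((-70 - 20)/(E - 71)))*(-46) = ((-1 - 3*4²)*((-70 - 20)/(81 - 71)))*(-46) = ((-1 - 3*16)*(-90/10))*(-46) = ((-1 - 48)*(-90*⅒))*(-46) = -49*(-9)*(-46) = 441*(-46) = -20286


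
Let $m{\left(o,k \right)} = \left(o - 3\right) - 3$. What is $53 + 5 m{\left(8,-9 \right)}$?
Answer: $63$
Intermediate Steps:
$m{\left(o,k \right)} = -6 + o$ ($m{\left(o,k \right)} = \left(-3 + o\right) - 3 = -6 + o$)
$53 + 5 m{\left(8,-9 \right)} = 53 + 5 \left(-6 + 8\right) = 53 + 5 \cdot 2 = 53 + 10 = 63$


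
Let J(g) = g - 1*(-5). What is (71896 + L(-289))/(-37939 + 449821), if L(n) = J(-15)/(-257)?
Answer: 3079547/17642279 ≈ 0.17455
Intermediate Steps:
J(g) = 5 + g (J(g) = g + 5 = 5 + g)
L(n) = 10/257 (L(n) = (5 - 15)/(-257) = -10*(-1/257) = 10/257)
(71896 + L(-289))/(-37939 + 449821) = (71896 + 10/257)/(-37939 + 449821) = (18477282/257)/411882 = (18477282/257)*(1/411882) = 3079547/17642279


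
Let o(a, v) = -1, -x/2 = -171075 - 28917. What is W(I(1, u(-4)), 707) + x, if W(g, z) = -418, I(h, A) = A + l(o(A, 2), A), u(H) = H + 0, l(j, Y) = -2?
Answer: 399566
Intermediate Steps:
x = 399984 (x = -2*(-171075 - 28917) = -2*(-199992) = 399984)
u(H) = H
I(h, A) = -2 + A (I(h, A) = A - 2 = -2 + A)
W(I(1, u(-4)), 707) + x = -418 + 399984 = 399566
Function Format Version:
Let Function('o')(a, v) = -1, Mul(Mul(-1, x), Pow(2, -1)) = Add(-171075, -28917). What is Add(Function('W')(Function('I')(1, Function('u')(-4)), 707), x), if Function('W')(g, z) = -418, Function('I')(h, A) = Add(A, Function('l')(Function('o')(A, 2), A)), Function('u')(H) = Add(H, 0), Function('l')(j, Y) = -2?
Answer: 399566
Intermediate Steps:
x = 399984 (x = Mul(-2, Add(-171075, -28917)) = Mul(-2, -199992) = 399984)
Function('u')(H) = H
Function('I')(h, A) = Add(-2, A) (Function('I')(h, A) = Add(A, -2) = Add(-2, A))
Add(Function('W')(Function('I')(1, Function('u')(-4)), 707), x) = Add(-418, 399984) = 399566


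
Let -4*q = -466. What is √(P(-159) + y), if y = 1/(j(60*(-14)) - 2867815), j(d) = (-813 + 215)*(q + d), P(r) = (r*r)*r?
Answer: I*√23836752609820150838/2435162 ≈ 2004.9*I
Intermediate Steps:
P(r) = r³ (P(r) = r²*r = r³)
q = 233/2 (q = -¼*(-466) = 233/2 ≈ 116.50)
j(d) = -69667 - 598*d (j(d) = (-813 + 215)*(233/2 + d) = -598*(233/2 + d) = -69667 - 598*d)
y = -1/2435162 (y = 1/((-69667 - 35880*(-14)) - 2867815) = 1/((-69667 - 598*(-840)) - 2867815) = 1/((-69667 + 502320) - 2867815) = 1/(432653 - 2867815) = 1/(-2435162) = -1/2435162 ≈ -4.1065e-7)
√(P(-159) + y) = √((-159)³ - 1/2435162) = √(-4019679 - 1/2435162) = √(-9788569552999/2435162) = I*√23836752609820150838/2435162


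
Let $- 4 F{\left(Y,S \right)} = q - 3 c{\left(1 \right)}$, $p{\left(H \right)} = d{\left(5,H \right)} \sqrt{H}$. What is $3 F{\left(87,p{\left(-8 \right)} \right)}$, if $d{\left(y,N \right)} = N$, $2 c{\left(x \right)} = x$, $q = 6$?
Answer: $- \frac{27}{8} \approx -3.375$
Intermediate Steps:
$c{\left(x \right)} = \frac{x}{2}$
$p{\left(H \right)} = H^{\frac{3}{2}}$ ($p{\left(H \right)} = H \sqrt{H} = H^{\frac{3}{2}}$)
$F{\left(Y,S \right)} = - \frac{9}{8}$ ($F{\left(Y,S \right)} = - \frac{6 - 3 \cdot \frac{1}{2} \cdot 1}{4} = - \frac{6 - \frac{3}{2}}{4} = \left(- \frac{1}{4}\right) \frac{9}{2} = - \frac{9}{8}$)
$3 F{\left(87,p{\left(-8 \right)} \right)} = 3 \left(- \frac{9}{8}\right) = - \frac{27}{8}$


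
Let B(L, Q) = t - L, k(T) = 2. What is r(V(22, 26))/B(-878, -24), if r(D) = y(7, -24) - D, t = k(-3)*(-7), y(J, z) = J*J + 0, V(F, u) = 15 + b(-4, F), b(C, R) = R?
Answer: 1/72 ≈ 0.013889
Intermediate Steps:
V(F, u) = 15 + F
y(J, z) = J**2 (y(J, z) = J**2 + 0 = J**2)
t = -14 (t = 2*(-7) = -14)
r(D) = 49 - D (r(D) = 7**2 - D = 49 - D)
B(L, Q) = -14 - L
r(V(22, 26))/B(-878, -24) = (49 - (15 + 22))/(-14 - 1*(-878)) = (49 - 1*37)/(-14 + 878) = (49 - 37)/864 = 12*(1/864) = 1/72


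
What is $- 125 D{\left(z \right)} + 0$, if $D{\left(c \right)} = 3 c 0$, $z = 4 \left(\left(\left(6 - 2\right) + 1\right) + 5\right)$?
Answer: $0$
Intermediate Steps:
$z = 40$ ($z = 4 \left(\left(4 + 1\right) + 5\right) = 4 \left(5 + 5\right) = 4 \cdot 10 = 40$)
$D{\left(c \right)} = 0$
$- 125 D{\left(z \right)} + 0 = \left(-125\right) 0 + 0 = 0 + 0 = 0$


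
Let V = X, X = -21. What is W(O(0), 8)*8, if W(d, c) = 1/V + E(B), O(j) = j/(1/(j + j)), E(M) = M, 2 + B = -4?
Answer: -1016/21 ≈ -48.381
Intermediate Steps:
B = -6 (B = -2 - 4 = -6)
V = -21
O(j) = 2*j² (O(j) = j/(1/(2*j)) = j/((1/(2*j))) = j*(2*j) = 2*j²)
W(d, c) = -127/21 (W(d, c) = 1/(-21) - 6 = -1/21 - 6 = -127/21)
W(O(0), 8)*8 = -127/21*8 = -1016/21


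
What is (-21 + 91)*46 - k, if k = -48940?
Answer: 52160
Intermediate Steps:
(-21 + 91)*46 - k = (-21 + 91)*46 - 1*(-48940) = 70*46 + 48940 = 3220 + 48940 = 52160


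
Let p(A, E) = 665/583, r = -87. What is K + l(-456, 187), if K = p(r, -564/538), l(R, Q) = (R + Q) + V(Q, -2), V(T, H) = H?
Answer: -157328/583 ≈ -269.86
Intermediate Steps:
l(R, Q) = -2 + Q + R (l(R, Q) = (R + Q) - 2 = (Q + R) - 2 = -2 + Q + R)
p(A, E) = 665/583 (p(A, E) = 665*(1/583) = 665/583)
K = 665/583 ≈ 1.1407
K + l(-456, 187) = 665/583 + (-2 + 187 - 456) = 665/583 - 271 = -157328/583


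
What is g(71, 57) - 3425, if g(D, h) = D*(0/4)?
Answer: -3425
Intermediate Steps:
g(D, h) = 0 (g(D, h) = D*(0*(1/4)) = D*0 = 0)
g(71, 57) - 3425 = 0 - 3425 = -3425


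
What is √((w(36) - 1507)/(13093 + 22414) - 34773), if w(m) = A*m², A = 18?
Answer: I*√43839182336630/35507 ≈ 186.47*I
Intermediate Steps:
w(m) = 18*m²
√((w(36) - 1507)/(13093 + 22414) - 34773) = √((18*36² - 1507)/(13093 + 22414) - 34773) = √((18*1296 - 1507)/35507 - 34773) = √((23328 - 1507)*(1/35507) - 34773) = √(21821*(1/35507) - 34773) = √(21821/35507 - 34773) = √(-1234663090/35507) = I*√43839182336630/35507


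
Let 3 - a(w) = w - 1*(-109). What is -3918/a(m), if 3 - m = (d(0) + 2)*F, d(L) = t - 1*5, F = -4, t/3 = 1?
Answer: 3918/109 ≈ 35.945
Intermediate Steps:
t = 3 (t = 3*1 = 3)
d(L) = -2 (d(L) = 3 - 1*5 = 3 - 5 = -2)
m = 3 (m = 3 - (-2 + 2)*(-4) = 3 - 0*(-4) = 3 - 1*0 = 3 + 0 = 3)
a(w) = -106 - w (a(w) = 3 - (w - 1*(-109)) = 3 - (w + 109) = 3 - (109 + w) = 3 + (-109 - w) = -106 - w)
-3918/a(m) = -3918/(-106 - 1*3) = -3918/(-106 - 3) = -3918/(-109) = -3918*(-1/109) = 3918/109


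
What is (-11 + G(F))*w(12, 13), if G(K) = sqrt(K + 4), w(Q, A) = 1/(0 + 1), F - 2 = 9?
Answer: -11 + sqrt(15) ≈ -7.1270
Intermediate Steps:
F = 11 (F = 2 + 9 = 11)
w(Q, A) = 1 (w(Q, A) = 1/1 = 1)
G(K) = sqrt(4 + K)
(-11 + G(F))*w(12, 13) = (-11 + sqrt(4 + 11))*1 = (-11 + sqrt(15))*1 = -11 + sqrt(15)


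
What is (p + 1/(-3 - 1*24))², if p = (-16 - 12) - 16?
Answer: 1413721/729 ≈ 1939.3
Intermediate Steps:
p = -44 (p = -28 - 16 = -44)
(p + 1/(-3 - 1*24))² = (-44 + 1/(-3 - 1*24))² = (-44 + 1/(-3 - 24))² = (-44 + 1/(-27))² = (-44 - 1/27)² = (-1189/27)² = 1413721/729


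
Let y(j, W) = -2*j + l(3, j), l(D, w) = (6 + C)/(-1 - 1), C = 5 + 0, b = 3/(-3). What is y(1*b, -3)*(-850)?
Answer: 2975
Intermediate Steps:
b = -1 (b = 3*(-⅓) = -1)
C = 5
l(D, w) = -11/2 (l(D, w) = (6 + 5)/(-1 - 1) = 11/(-2) = 11*(-½) = -11/2)
y(j, W) = -11/2 - 2*j (y(j, W) = -2*j - 11/2 = -11/2 - 2*j)
y(1*b, -3)*(-850) = (-11/2 - 2*(-1))*(-850) = (-11/2 + 2)*(-850) = -7/2*(-850) = 2975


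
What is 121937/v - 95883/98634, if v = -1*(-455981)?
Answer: -10564564055/14991743318 ≈ -0.70469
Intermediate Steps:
v = 455981
121937/v - 95883/98634 = 121937/455981 - 95883/98634 = 121937*(1/455981) - 95883*1/98634 = 121937/455981 - 31961/32878 = -10564564055/14991743318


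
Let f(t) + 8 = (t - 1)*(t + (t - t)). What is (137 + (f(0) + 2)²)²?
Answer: 29929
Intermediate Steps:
f(t) = -8 + t*(-1 + t) (f(t) = -8 + (t - 1)*(t + (t - t)) = -8 + (-1 + t)*(t + 0) = -8 + (-1 + t)*t = -8 + t*(-1 + t))
(137 + (f(0) + 2)²)² = (137 + ((-8 + 0² - 1*0) + 2)²)² = (137 + ((-8 + 0 + 0) + 2)²)² = (137 + (-8 + 2)²)² = (137 + (-6)²)² = (137 + 36)² = 173² = 29929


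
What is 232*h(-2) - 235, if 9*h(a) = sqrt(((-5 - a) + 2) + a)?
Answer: -235 + 232*I*sqrt(3)/9 ≈ -235.0 + 44.648*I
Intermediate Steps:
h(a) = I*sqrt(3)/9 (h(a) = sqrt(((-5 - a) + 2) + a)/9 = sqrt((-3 - a) + a)/9 = sqrt(-3)/9 = (I*sqrt(3))/9 = I*sqrt(3)/9)
232*h(-2) - 235 = 232*(I*sqrt(3)/9) - 235 = 232*I*sqrt(3)/9 - 235 = -235 + 232*I*sqrt(3)/9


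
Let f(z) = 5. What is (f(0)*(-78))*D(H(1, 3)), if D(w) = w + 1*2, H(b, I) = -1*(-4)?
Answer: -2340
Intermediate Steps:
H(b, I) = 4
D(w) = 2 + w (D(w) = w + 2 = 2 + w)
(f(0)*(-78))*D(H(1, 3)) = (5*(-78))*(2 + 4) = -390*6 = -2340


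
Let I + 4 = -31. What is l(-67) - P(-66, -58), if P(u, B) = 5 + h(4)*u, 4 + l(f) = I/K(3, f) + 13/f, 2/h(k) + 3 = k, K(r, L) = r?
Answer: 22339/201 ≈ 111.14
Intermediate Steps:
I = -35 (I = -4 - 31 = -35)
h(k) = 2/(-3 + k)
l(f) = -47/3 + 13/f (l(f) = -4 + (-35/3 + 13/f) = -47/3 + 13/f)
P(u, B) = 5 + 2*u (P(u, B) = 5 + (2/(-3 + 4))*u = 5 + (2/1)*u = 5 + (2*1)*u = 5 + 2*u)
l(-67) - P(-66, -58) = (-47/3 + 13/(-67)) - (5 + 2*(-66)) = (-47/3 + 13*(-1/67)) - (5 - 132) = (-47/3 - 13/67) - 1*(-127) = -3188/201 + 127 = 22339/201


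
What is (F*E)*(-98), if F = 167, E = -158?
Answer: 2585828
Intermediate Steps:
(F*E)*(-98) = (167*(-158))*(-98) = -26386*(-98) = 2585828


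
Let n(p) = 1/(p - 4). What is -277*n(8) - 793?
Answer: -3449/4 ≈ -862.25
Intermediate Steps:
n(p) = 1/(-4 + p)
-277*n(8) - 793 = -277/(-4 + 8) - 793 = -277/4 - 793 = -3449/4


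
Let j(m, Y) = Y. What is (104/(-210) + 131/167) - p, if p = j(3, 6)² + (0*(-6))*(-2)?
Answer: -626189/17535 ≈ -35.711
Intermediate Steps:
p = 36 (p = 6² + (0*(-6))*(-2) = 36 + 0*(-2) = 36 + 0 = 36)
(104/(-210) + 131/167) - p = (104/(-210) + 131/167) - 1*36 = (104*(-1/210) + 131*(1/167)) - 36 = (-52/105 + 131/167) - 36 = 5071/17535 - 36 = -626189/17535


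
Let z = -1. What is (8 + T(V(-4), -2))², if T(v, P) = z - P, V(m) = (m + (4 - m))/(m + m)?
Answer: 81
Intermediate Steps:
V(m) = 2/m (V(m) = 4/((2*m)) = 4*(1/(2*m)) = 2/m)
T(v, P) = -1 - P
(8 + T(V(-4), -2))² = (8 + (-1 - 1*(-2)))² = (8 + (-1 + 2))² = (8 + 1)² = 9² = 81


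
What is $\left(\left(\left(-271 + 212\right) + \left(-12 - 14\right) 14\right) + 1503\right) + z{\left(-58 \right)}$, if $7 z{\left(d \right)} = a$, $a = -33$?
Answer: $\frac{7527}{7} \approx 1075.3$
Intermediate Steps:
$z{\left(d \right)} = - \frac{33}{7}$ ($z{\left(d \right)} = \frac{1}{7} \left(-33\right) = - \frac{33}{7}$)
$\left(\left(\left(-271 + 212\right) + \left(-12 - 14\right) 14\right) + 1503\right) + z{\left(-58 \right)} = \left(\left(\left(-271 + 212\right) + \left(-12 - 14\right) 14\right) + 1503\right) - \frac{33}{7} = \left(\left(-59 - 364\right) + 1503\right) - \frac{33}{7} = \left(-423 + 1503\right) - \frac{33}{7} = 1080 - \frac{33}{7} = \frac{7527}{7}$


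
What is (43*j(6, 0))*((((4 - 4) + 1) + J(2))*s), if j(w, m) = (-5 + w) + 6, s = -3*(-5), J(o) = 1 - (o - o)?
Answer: 9030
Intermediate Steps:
J(o) = 1 (J(o) = 1 - 1*0 = 1 + 0 = 1)
s = 15
j(w, m) = 1 + w
(43*j(6, 0))*((((4 - 4) + 1) + J(2))*s) = (43*(1 + 6))*((((4 - 4) + 1) + 1)*15) = (43*7)*(((0 + 1) + 1)*15) = 301*((1 + 1)*15) = 301*(2*15) = 301*30 = 9030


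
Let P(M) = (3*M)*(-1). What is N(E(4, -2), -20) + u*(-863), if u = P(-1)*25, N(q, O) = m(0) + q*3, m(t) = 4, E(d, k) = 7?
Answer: -64700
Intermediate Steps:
P(M) = -3*M
N(q, O) = 4 + 3*q (N(q, O) = 4 + q*3 = 4 + 3*q)
u = 75 (u = -3*(-1)*25 = 3*25 = 75)
N(E(4, -2), -20) + u*(-863) = (4 + 3*7) + 75*(-863) = (4 + 21) - 64725 = 25 - 64725 = -64700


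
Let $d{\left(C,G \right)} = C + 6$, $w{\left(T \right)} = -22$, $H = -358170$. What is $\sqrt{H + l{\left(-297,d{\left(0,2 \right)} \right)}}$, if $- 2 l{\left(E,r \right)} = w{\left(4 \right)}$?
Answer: $i \sqrt{358159} \approx 598.46 i$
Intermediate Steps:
$d{\left(C,G \right)} = 6 + C$
$l{\left(E,r \right)} = 11$ ($l{\left(E,r \right)} = \left(- \frac{1}{2}\right) \left(-22\right) = 11$)
$\sqrt{H + l{\left(-297,d{\left(0,2 \right)} \right)}} = \sqrt{-358170 + 11} = \sqrt{-358159} = i \sqrt{358159}$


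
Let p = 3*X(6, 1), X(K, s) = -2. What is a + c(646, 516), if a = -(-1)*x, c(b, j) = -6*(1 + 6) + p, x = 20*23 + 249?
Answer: 661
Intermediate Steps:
p = -6 (p = 3*(-2) = -6)
x = 709 (x = 460 + 249 = 709)
c(b, j) = -48 (c(b, j) = -6*(1 + 6) - 6 = -6*7 - 6 = -42 - 6 = -48)
a = 709 (a = -(-1)*709 = -1*(-709) = 709)
a + c(646, 516) = 709 - 48 = 661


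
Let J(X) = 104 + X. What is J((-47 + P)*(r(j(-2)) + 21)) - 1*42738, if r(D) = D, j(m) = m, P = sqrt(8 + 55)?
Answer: -43527 + 57*sqrt(7) ≈ -43376.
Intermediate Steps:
P = 3*sqrt(7) (P = sqrt(63) = 3*sqrt(7) ≈ 7.9373)
J((-47 + P)*(r(j(-2)) + 21)) - 1*42738 = (104 + (-47 + 3*sqrt(7))*(-2 + 21)) - 1*42738 = (104 + (-47 + 3*sqrt(7))*19) - 42738 = (104 + (-893 + 57*sqrt(7))) - 42738 = (-789 + 57*sqrt(7)) - 42738 = -43527 + 57*sqrt(7)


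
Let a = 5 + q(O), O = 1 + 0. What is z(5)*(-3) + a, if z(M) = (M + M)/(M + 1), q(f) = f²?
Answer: 1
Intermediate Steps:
O = 1
z(M) = 2*M/(1 + M) (z(M) = (2*M)/(1 + M) = 2*M/(1 + M))
a = 6 (a = 5 + 1² = 5 + 1 = 6)
z(5)*(-3) + a = (2*5/(1 + 5))*(-3) + 6 = (2*5/6)*(-3) + 6 = (2*5*(⅙))*(-3) + 6 = (5/3)*(-3) + 6 = -5 + 6 = 1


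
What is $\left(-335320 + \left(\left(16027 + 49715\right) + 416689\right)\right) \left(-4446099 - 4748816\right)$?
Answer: $-1352673140565$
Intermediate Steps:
$\left(-335320 + \left(\left(16027 + 49715\right) + 416689\right)\right) \left(-4446099 - 4748816\right) = \left(-335320 + \left(65742 + 416689\right)\right) \left(-9194915\right) = \left(-335320 + 482431\right) \left(-9194915\right) = 147111 \left(-9194915\right) = -1352673140565$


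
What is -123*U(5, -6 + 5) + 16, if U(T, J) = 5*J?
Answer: 631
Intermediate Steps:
-123*U(5, -6 + 5) + 16 = -615*(-6 + 5) + 16 = -615*(-1) + 16 = -123*(-5) + 16 = 615 + 16 = 631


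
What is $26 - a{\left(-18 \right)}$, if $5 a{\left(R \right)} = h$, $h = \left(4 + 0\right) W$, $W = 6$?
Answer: $\frac{106}{5} \approx 21.2$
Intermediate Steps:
$h = 24$ ($h = \left(4 + 0\right) 6 = 4 \cdot 6 = 24$)
$a{\left(R \right)} = \frac{24}{5}$ ($a{\left(R \right)} = \frac{1}{5} \cdot 24 = \frac{24}{5}$)
$26 - a{\left(-18 \right)} = 26 - \frac{24}{5} = \frac{106}{5}$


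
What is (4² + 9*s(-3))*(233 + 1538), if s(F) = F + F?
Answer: -67298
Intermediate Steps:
s(F) = 2*F
(4² + 9*s(-3))*(233 + 1538) = (4² + 9*(2*(-3)))*(233 + 1538) = (16 + 9*(-6))*1771 = (16 - 54)*1771 = -38*1771 = -67298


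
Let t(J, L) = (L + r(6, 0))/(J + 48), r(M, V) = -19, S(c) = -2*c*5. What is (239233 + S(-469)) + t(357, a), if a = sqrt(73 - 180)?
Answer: 98788796/405 + I*sqrt(107)/405 ≈ 2.4392e+5 + 0.025541*I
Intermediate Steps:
S(c) = -10*c
a = I*sqrt(107) (a = sqrt(-107) = I*sqrt(107) ≈ 10.344*I)
t(J, L) = (-19 + L)/(48 + J) (t(J, L) = (L - 19)/(J + 48) = (-19 + L)/(48 + J))
(239233 + S(-469)) + t(357, a) = (239233 - 10*(-469)) + (-19 + I*sqrt(107))/(48 + 357) = (239233 + 4690) + (-19 + I*sqrt(107))/405 = 243923 + (-19 + I*sqrt(107))/405 = 243923 + (-19/405 + I*sqrt(107)/405) = 98788796/405 + I*sqrt(107)/405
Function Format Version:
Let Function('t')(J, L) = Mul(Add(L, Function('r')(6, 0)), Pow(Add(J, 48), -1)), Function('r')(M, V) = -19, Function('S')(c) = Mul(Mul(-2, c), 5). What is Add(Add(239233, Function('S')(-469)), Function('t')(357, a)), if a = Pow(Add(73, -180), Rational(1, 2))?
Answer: Add(Rational(98788796, 405), Mul(Rational(1, 405), I, Pow(107, Rational(1, 2)))) ≈ Add(2.4392e+5, Mul(0.025541, I))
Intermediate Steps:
Function('S')(c) = Mul(-10, c)
a = Mul(I, Pow(107, Rational(1, 2))) (a = Pow(-107, Rational(1, 2)) = Mul(I, Pow(107, Rational(1, 2))) ≈ Mul(10.344, I))
Function('t')(J, L) = Mul(Pow(Add(48, J), -1), Add(-19, L)) (Function('t')(J, L) = Mul(Add(L, -19), Pow(Add(J, 48), -1)) = Mul(Add(-19, L), Pow(Add(48, J), -1)) = Mul(Pow(Add(48, J), -1), Add(-19, L)))
Add(Add(239233, Function('S')(-469)), Function('t')(357, a)) = Add(Add(239233, Mul(-10, -469)), Mul(Pow(Add(48, 357), -1), Add(-19, Mul(I, Pow(107, Rational(1, 2)))))) = Add(Add(239233, 4690), Mul(Pow(405, -1), Add(-19, Mul(I, Pow(107, Rational(1, 2)))))) = Add(243923, Mul(Rational(1, 405), Add(-19, Mul(I, Pow(107, Rational(1, 2)))))) = Add(243923, Add(Rational(-19, 405), Mul(Rational(1, 405), I, Pow(107, Rational(1, 2))))) = Add(Rational(98788796, 405), Mul(Rational(1, 405), I, Pow(107, Rational(1, 2))))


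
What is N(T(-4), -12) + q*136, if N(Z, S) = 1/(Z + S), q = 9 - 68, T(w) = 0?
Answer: -96289/12 ≈ -8024.1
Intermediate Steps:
q = -59
N(Z, S) = 1/(S + Z)
N(T(-4), -12) + q*136 = 1/(-12 + 0) - 59*136 = 1/(-12) - 8024 = -1/12 - 8024 = -96289/12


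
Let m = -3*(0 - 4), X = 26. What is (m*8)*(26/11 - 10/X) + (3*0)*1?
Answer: 27168/143 ≈ 189.99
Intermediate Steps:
m = 12 (m = -3*(-4) = 12)
(m*8)*(26/11 - 10/X) + (3*0)*1 = (12*8)*(26/11 - 10/26) + (3*0)*1 = 96*(26*(1/11) - 10*1/26) + 0*1 = 96*(26/11 - 5/13) + 0 = 96*(283/143) + 0 = 27168/143 + 0 = 27168/143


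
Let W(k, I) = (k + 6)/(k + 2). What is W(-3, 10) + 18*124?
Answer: 2229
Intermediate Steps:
W(k, I) = (6 + k)/(2 + k)
W(-3, 10) + 18*124 = (6 - 3)/(2 - 3) + 18*124 = 3/(-1) + 2232 = -1*3 + 2232 = -3 + 2232 = 2229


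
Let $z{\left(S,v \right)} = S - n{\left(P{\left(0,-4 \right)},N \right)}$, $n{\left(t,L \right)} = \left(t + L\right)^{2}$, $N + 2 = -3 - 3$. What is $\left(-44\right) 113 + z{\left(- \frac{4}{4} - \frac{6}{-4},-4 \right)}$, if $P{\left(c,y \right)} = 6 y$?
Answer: $- \frac{11991}{2} \approx -5995.5$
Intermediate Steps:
$N = -8$ ($N = -2 - 6 = -8$)
$n{\left(t,L \right)} = \left(L + t\right)^{2}$
$z{\left(S,v \right)} = -1024 + S$ ($z{\left(S,v \right)} = S - \left(-8 + 6 \left(-4\right)\right)^{2} = S - \left(-8 - 24\right)^{2} = S - \left(-32\right)^{2} = S - 1024 = -1024 + S$)
$\left(-44\right) 113 + z{\left(- \frac{4}{4} - \frac{6}{-4},-4 \right)} = \left(-44\right) 113 - \frac{2047}{2} = -4972 - \frac{2047}{2} = - \frac{11991}{2}$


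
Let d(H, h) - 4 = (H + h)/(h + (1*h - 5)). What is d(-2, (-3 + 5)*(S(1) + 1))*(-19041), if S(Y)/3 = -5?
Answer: -5217234/61 ≈ -85528.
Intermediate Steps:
S(Y) = -15 (S(Y) = 3*(-5) = -15)
d(H, h) = 4 + (H + h)/(-5 + 2*h) (d(H, h) = 4 + (H + h)/(h + (1*h - 5)) = 4 + (H + h)/(h + (h - 5)) = 4 + (H + h)/(h + (-5 + h)) = 4 + (H + h)/(-5 + 2*h))
d(-2, (-3 + 5)*(S(1) + 1))*(-19041) = ((-20 - 2 + 9*((-3 + 5)*(-15 + 1)))/(-5 + 2*((-3 + 5)*(-15 + 1))))*(-19041) = ((-20 - 2 + 9*(2*(-14)))/(-5 + 2*(2*(-14))))*(-19041) = ((-20 - 2 + 9*(-28))/(-5 + 2*(-28)))*(-19041) = ((-20 - 2 - 252)/(-5 - 56))*(-19041) = (-274/(-61))*(-19041) = -1/61*(-274)*(-19041) = (274/61)*(-19041) = -5217234/61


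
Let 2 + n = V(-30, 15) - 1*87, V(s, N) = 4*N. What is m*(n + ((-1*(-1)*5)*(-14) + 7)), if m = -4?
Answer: 368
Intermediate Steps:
n = -29 (n = -2 + (4*15 - 1*87) = -2 + (60 - 87) = -2 - 27 = -29)
m*(n + ((-1*(-1)*5)*(-14) + 7)) = -4*(-29 + ((-1*(-1)*5)*(-14) + 7)) = -4*(-29 + ((1*5)*(-14) + 7)) = -4*(-29 + (5*(-14) + 7)) = -4*(-29 + (-70 + 7)) = -4*(-29 - 63) = -4*(-92) = 368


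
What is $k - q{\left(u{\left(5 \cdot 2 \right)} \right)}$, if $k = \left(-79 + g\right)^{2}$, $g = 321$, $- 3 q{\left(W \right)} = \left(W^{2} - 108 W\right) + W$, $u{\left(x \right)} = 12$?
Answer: $58184$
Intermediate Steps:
$q{\left(W \right)} = - \frac{W^{2}}{3} + \frac{107 W}{3}$ ($q{\left(W \right)} = - \frac{\left(W^{2} - 108 W\right) + W}{3} = - \frac{W^{2} - 107 W}{3} = - \frac{W^{2}}{3} + \frac{107 W}{3}$)
$k = 58564$ ($k = \left(-79 + 321\right)^{2} = 242^{2} = 58564$)
$k - q{\left(u{\left(5 \cdot 2 \right)} \right)} = 58564 - \frac{1}{3} \cdot 12 \left(107 - 12\right) = 58564 - \frac{1}{3} \cdot 12 \cdot 95 = 58564 - 380 = 58184$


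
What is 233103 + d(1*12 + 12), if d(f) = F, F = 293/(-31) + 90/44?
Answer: 158971195/682 ≈ 2.3310e+5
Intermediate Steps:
F = -5051/682 (F = 293*(-1/31) + 90*(1/44) = -293/31 + 45/22 = -5051/682 ≈ -7.4062)
d(f) = -5051/682
233103 + d(1*12 + 12) = 233103 - 5051/682 = 158971195/682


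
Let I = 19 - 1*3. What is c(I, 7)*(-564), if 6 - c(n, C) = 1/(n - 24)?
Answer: -6909/2 ≈ -3454.5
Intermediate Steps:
I = 16 (I = 19 - 3 = 16)
c(n, C) = 6 - 1/(-24 + n) (c(n, C) = 6 - 1/(n - 24) = 6 - 1/(-24 + n))
c(I, 7)*(-564) = ((-145 + 6*16)/(-24 + 16))*(-564) = ((-145 + 96)/(-8))*(-564) = -1/8*(-49)*(-564) = (49/8)*(-564) = -6909/2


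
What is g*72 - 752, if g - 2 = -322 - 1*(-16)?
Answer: -22640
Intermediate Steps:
g = -304 (g = 2 + (-322 - 1*(-16)) = 2 + (-322 + 16) = 2 - 306 = -304)
g*72 - 752 = -304*72 - 752 = -21888 - 752 = -22640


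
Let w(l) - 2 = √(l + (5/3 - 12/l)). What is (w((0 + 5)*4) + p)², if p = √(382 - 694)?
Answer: 4*(15 + √1185 + 15*I*√78)²/225 ≈ -268.57 + 232.8*I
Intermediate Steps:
p = 2*I*√78 (p = √(-312) = 2*I*√78 ≈ 17.664*I)
w(l) = 2 + √(5/3 + l - 12/l) (w(l) = 2 + √(l + (5/3 - 12/l)) = 2 + √(5/3 + l - 12/l))
(w((0 + 5)*4) + p)² = ((2 + √(15 - 108*1/(4*(0 + 5)) + 9*((0 + 5)*4))/3) + 2*I*√78)² = ((2 + √(15 - 108/(5*4) + 9*(5*4))/3) + 2*I*√78)² = ((2 + √(15 - 108/20 + 9*20)/3) + 2*I*√78)² = ((2 + √(15 - 108*1/20 + 180)/3) + 2*I*√78)² = ((2 + √(15 - 27/5 + 180)/3) + 2*I*√78)² = ((2 + √(948/5)/3) + 2*I*√78)² = ((2 + (2*√1185/5)/3) + 2*I*√78)² = ((2 + 2*√1185/15) + 2*I*√78)² = (2 + 2*√1185/15 + 2*I*√78)²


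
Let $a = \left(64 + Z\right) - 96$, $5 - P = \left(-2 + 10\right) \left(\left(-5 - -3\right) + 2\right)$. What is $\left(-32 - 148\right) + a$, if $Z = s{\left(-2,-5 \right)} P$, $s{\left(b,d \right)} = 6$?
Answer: $-182$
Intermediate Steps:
$P = 5$ ($P = 5 - \left(-2 + 10\right) \left(\left(-5 - -3\right) + 2\right) = 5 - 8 \left(\left(-5 + 3\right) + 2\right) = 5 - 8 \left(-2 + 2\right) = 5 - 8 \cdot 0 = 5 - 0 = 5 + 0 = 5$)
$Z = 30$ ($Z = 6 \cdot 5 = 30$)
$a = -2$ ($a = \left(64 + 30\right) - 96 = 94 - 96 = -2$)
$\left(-32 - 148\right) + a = \left(-32 - 148\right) - 2 = -180 - 2 = -182$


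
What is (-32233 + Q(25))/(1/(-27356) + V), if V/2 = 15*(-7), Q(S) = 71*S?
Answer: 833209048/5744761 ≈ 145.04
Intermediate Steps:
V = -210 (V = 2*(15*(-7)) = 2*(-105) = -210)
(-32233 + Q(25))/(1/(-27356) + V) = (-32233 + 71*25)/(1/(-27356) - 210) = (-32233 + 1775)/(-1/27356 - 210) = -30458/(-5744761/27356) = -30458*(-27356/5744761) = 833209048/5744761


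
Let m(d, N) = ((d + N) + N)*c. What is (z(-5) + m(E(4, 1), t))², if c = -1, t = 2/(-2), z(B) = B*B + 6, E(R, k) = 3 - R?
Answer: 1156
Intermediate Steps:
z(B) = 6 + B² (z(B) = B² + 6 = 6 + B²)
t = -1 (t = 2*(-½) = -1)
m(d, N) = -d - 2*N (m(d, N) = ((d + N) + N)*(-1) = ((N + d) + N)*(-1) = (d + 2*N)*(-1) = -d - 2*N)
(z(-5) + m(E(4, 1), t))² = ((6 + (-5)²) + (-(3 - 1*4) - 2*(-1)))² = ((6 + 25) + (-(3 - 4) + 2))² = (31 + (-1*(-1) + 2))² = (31 + (1 + 2))² = (31 + 3)² = 34² = 1156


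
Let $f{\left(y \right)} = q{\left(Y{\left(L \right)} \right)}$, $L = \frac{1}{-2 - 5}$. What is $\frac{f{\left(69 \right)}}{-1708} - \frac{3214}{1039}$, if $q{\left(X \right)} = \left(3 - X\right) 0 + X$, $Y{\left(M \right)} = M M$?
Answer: $- \frac{268987127}{86955988} \approx -3.0934$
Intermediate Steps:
$L = - \frac{1}{7}$ ($L = \frac{1}{-7} = - \frac{1}{7} \approx -0.14286$)
$Y{\left(M \right)} = M^{2}$
$q{\left(X \right)} = X$ ($q{\left(X \right)} = 0 + X = X$)
$f{\left(y \right)} = \frac{1}{49}$ ($f{\left(y \right)} = \left(- \frac{1}{7}\right)^{2} = \frac{1}{49}$)
$\frac{f{\left(69 \right)}}{-1708} - \frac{3214}{1039} = \frac{1}{49 \left(-1708\right)} - \frac{3214}{1039} = \frac{1}{49} \left(- \frac{1}{1708}\right) - \frac{3214}{1039} = - \frac{1}{83692} - \frac{3214}{1039} = - \frac{268987127}{86955988}$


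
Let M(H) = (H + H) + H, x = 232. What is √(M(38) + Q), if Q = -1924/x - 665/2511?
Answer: √27610755058/16182 ≈ 10.268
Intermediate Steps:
M(H) = 3*H (M(H) = 2*H + H = 3*H)
Q = -1246361/145638 (Q = -1924/232 - 665/2511 = -1924*1/232 - 665*1/2511 = -481/58 - 665/2511 = -1246361/145638 ≈ -8.5579)
√(M(38) + Q) = √(3*38 - 1246361/145638) = √(114 - 1246361/145638) = √(15356371/145638) = √27610755058/16182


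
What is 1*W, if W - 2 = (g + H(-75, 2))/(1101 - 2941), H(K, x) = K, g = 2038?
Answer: 1717/1840 ≈ 0.93315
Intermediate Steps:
W = 1717/1840 (W = 2 + (2038 - 75)/(1101 - 2941) = 2 + 1963/(-1840) = 2 + 1963*(-1/1840) = 2 - 1963/1840 = 1717/1840 ≈ 0.93315)
1*W = 1*(1717/1840) = 1717/1840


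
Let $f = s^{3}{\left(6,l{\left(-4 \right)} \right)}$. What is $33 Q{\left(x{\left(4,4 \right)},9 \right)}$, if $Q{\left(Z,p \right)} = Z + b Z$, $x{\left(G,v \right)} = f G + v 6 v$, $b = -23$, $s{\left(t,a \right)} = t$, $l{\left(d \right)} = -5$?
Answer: $-696960$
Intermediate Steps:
$f = 216$ ($f = 6^{3} = 216$)
$x{\left(G,v \right)} = 6 v^{2} + 216 G$ ($x{\left(G,v \right)} = 216 G + v 6 v = 216 G + 6 v v = 216 G + 6 v^{2} = 6 v^{2} + 216 G$)
$Q{\left(Z,p \right)} = - 22 Z$ ($Q{\left(Z,p \right)} = Z - 23 Z = - 22 Z$)
$33 Q{\left(x{\left(4,4 \right)},9 \right)} = 33 \left(- 22 \left(6 \cdot 4^{2} + 216 \cdot 4\right)\right) = 33 \left(- 22 \left(6 \cdot 16 + 864\right)\right) = 33 \left(- 22 \left(96 + 864\right)\right) = 33 \left(\left(-22\right) 960\right) = 33 \left(-21120\right) = -696960$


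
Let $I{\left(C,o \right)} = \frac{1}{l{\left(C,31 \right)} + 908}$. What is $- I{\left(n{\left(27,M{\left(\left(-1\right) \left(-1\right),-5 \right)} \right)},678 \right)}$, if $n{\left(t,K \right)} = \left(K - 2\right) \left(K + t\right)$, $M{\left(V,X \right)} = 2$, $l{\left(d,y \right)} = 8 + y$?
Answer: $- \frac{1}{947} \approx -0.001056$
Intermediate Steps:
$n{\left(t,K \right)} = \left(-2 + K\right) \left(K + t\right)$
$I{\left(C,o \right)} = \frac{1}{947}$ ($I{\left(C,o \right)} = \frac{1}{\left(8 + 31\right) + 908} = \frac{1}{39 + 908} = \frac{1}{947}$)
$- I{\left(n{\left(27,M{\left(\left(-1\right) \left(-1\right),-5 \right)} \right)},678 \right)} = \left(-1\right) \frac{1}{947} = - \frac{1}{947}$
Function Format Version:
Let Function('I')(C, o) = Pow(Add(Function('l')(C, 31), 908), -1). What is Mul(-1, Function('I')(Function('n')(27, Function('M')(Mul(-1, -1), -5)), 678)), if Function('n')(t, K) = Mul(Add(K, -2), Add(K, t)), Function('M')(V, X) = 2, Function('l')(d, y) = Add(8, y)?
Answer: Rational(-1, 947) ≈ -0.0010560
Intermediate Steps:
Function('n')(t, K) = Mul(Add(-2, K), Add(K, t))
Function('I')(C, o) = Rational(1, 947) (Function('I')(C, o) = Pow(Add(Add(8, 31), 908), -1) = Pow(Add(39, 908), -1) = Pow(947, -1) = Rational(1, 947))
Mul(-1, Function('I')(Function('n')(27, Function('M')(Mul(-1, -1), -5)), 678)) = Mul(-1, Rational(1, 947)) = Rational(-1, 947)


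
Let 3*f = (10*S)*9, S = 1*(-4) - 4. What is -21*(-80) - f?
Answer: 1920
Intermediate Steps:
S = -8 (S = -4 - 4 = -8)
f = -240 (f = ((10*(-8))*9)/3 = (-80*9)/3 = (⅓)*(-720) = -240)
-21*(-80) - f = -21*(-80) - 1*(-240) = 1680 + 240 = 1920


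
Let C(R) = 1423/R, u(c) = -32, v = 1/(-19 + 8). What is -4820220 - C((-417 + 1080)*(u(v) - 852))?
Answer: -2825092378817/586092 ≈ -4.8202e+6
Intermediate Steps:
v = -1/11 (v = 1/(-11) = -1/11 ≈ -0.090909)
-4820220 - C((-417 + 1080)*(u(v) - 852)) = -4820220 - 1423/((-417 + 1080)*(-32 - 852)) = -4820220 - 1423/(663*(-884)) = -4820220 - 1423/(-586092) = -4820220 - 1423*(-1)/586092 = -4820220 - 1*(-1423/586092) = -4820220 + 1423/586092 = -2825092378817/586092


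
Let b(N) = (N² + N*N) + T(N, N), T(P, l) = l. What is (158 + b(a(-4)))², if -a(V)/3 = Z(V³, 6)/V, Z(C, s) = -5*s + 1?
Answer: 74978281/64 ≈ 1.1715e+6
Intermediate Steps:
Z(C, s) = 1 - 5*s
a(V) = 87/V (a(V) = -3*(1 - 5*6)/V = -3*(1 - 30)/V = -(-87)/V = 87/V)
b(N) = N + 2*N² (b(N) = (N² + N*N) + N = (N² + N²) + N = 2*N² + N = N + 2*N²)
(158 + b(a(-4)))² = (158 + (87/(-4))*(1 + 2*(87/(-4))))² = (158 + (87*(-¼))*(1 + 2*(87*(-¼))))² = (158 - 87*(1 + 2*(-87/4))/4)² = (158 - 87*(1 - 87/2)/4)² = (158 - 87/4*(-85/2))² = (158 + 7395/8)² = (8659/8)² = 74978281/64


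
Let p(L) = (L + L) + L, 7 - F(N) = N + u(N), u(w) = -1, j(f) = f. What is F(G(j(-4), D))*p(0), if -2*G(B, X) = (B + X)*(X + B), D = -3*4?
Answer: 0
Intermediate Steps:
D = -12
G(B, X) = -(B + X)**2/2 (G(B, X) = -(B + X)*(X + B)/2 = -(B + X)*(B + X)/2 = -(B + X)**2/2)
F(N) = 8 - N (F(N) = 7 - (N - 1) = 7 - (-1 + N) = 7 + (1 - N) = 8 - N)
p(L) = 3*L (p(L) = 2*L + L = 3*L)
F(G(j(-4), D))*p(0) = (8 - (-1)*(-4 - 12)**2/2)*(3*0) = (8 - (-1)*(-16)**2/2)*0 = (8 - (-1)*256/2)*0 = (8 - 1*(-128))*0 = (8 + 128)*0 = 136*0 = 0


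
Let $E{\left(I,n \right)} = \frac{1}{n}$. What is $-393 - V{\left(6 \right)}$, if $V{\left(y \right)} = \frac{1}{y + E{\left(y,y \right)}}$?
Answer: $- \frac{14547}{37} \approx -393.16$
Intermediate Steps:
$V{\left(y \right)} = \frac{1}{y + \frac{1}{y}}$
$-393 - V{\left(6 \right)} = -393 - \frac{6}{1 + 6^{2}} = -393 - \frac{6}{1 + 36} = -393 - \frac{6}{37} = - \frac{14547}{37}$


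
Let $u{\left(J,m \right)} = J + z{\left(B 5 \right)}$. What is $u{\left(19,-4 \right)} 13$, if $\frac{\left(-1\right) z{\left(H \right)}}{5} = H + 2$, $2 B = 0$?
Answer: $117$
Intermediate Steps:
$B = 0$ ($B = \frac{1}{2} \cdot 0 = 0$)
$z{\left(H \right)} = -10 - 5 H$ ($z{\left(H \right)} = - 5 \left(H + 2\right) = - 5 \left(2 + H\right) = -10 - 5 H$)
$u{\left(J,m \right)} = -10 + J$ ($u{\left(J,m \right)} = J - \left(10 + 5 \cdot 0 \cdot 5\right) = J - 10 = -10 + J$)
$u{\left(19,-4 \right)} 13 = \left(-10 + 19\right) 13 = 9 \cdot 13 = 117$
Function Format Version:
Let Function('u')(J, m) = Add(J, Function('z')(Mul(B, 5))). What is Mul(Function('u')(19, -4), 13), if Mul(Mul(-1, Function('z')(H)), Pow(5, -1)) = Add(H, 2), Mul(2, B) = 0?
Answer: 117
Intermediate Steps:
B = 0 (B = Mul(Rational(1, 2), 0) = 0)
Function('z')(H) = Add(-10, Mul(-5, H)) (Function('z')(H) = Mul(-5, Add(H, 2)) = Mul(-5, Add(2, H)) = Add(-10, Mul(-5, H)))
Function('u')(J, m) = Add(-10, J) (Function('u')(J, m) = Add(J, Add(-10, Mul(-5, Mul(0, 5)))) = Add(J, Add(-10, Mul(-5, 0))) = Add(J, Add(-10, 0)) = Add(J, -10) = Add(-10, J))
Mul(Function('u')(19, -4), 13) = Mul(Add(-10, 19), 13) = Mul(9, 13) = 117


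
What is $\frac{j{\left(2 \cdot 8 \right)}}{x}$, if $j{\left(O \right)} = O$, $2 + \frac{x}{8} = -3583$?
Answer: $- \frac{2}{3585} \approx -0.00055788$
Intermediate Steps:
$x = -28680$ ($x = -16 + 8 \left(-3583\right) = -16 - 28664 = -28680$)
$\frac{j{\left(2 \cdot 8 \right)}}{x} = \frac{2 \cdot 8}{-28680} = 16 \left(- \frac{1}{28680}\right) = - \frac{2}{3585}$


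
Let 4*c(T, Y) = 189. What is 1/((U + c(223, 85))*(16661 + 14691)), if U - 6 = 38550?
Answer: 1/1210289094 ≈ 8.2625e-10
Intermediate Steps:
U = 38556 (U = 6 + 38550 = 38556)
c(T, Y) = 189/4 (c(T, Y) = (1/4)*189 = 189/4)
1/((U + c(223, 85))*(16661 + 14691)) = 1/((38556 + 189/4)*(16661 + 14691)) = 1/((154413/4)*31352) = 1/1210289094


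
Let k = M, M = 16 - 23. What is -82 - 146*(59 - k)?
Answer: -9718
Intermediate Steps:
M = -7
k = -7
-82 - 146*(59 - k) = -82 - 146*(59 - 1*(-7)) = -82 - 146*(59 + 7) = -82 - 146*66 = -82 - 9636 = -9718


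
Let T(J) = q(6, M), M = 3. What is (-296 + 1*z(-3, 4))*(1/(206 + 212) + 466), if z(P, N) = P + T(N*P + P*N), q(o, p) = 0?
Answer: -58241911/418 ≈ -1.3933e+5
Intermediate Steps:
T(J) = 0
z(P, N) = P (z(P, N) = P + 0 = P)
(-296 + 1*z(-3, 4))*(1/(206 + 212) + 466) = (-296 + 1*(-3))*(1/(206 + 212) + 466) = (-296 - 3)*(1/418 + 466) = -299*(1/418 + 466) = -299*194789/418 = -58241911/418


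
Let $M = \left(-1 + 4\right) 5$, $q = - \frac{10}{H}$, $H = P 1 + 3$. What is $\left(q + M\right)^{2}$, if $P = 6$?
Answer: $\frac{15625}{81} \approx 192.9$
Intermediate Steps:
$H = 9$ ($H = 6 \cdot 1 + 3 = 6 + 3 = 9$)
$q = - \frac{10}{9} \approx -1.1111$
$M = 15$ ($M = 3 \cdot 5 = 15$)
$\left(q + M\right)^{2} = \left(- \frac{10}{9} + 15\right)^{2} = \left(\frac{125}{9}\right)^{2} = \frac{15625}{81}$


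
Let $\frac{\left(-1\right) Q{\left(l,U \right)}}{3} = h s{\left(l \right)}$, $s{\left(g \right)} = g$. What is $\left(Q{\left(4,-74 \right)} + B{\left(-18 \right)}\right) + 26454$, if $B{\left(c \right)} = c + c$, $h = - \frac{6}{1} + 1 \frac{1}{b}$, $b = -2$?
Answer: $26496$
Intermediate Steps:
$h = - \frac{13}{2}$ ($h = - \frac{6}{1} + 1 \frac{1}{-2} = \left(-6\right) 1 + 1 \left(- \frac{1}{2}\right) = -6 - \frac{1}{2} = - \frac{13}{2} \approx -6.5$)
$B{\left(c \right)} = 2 c$
$Q{\left(l,U \right)} = \frac{39 l}{2}$ ($Q{\left(l,U \right)} = - 3 \left(- \frac{13 l}{2}\right) = \frac{39 l}{2}$)
$\left(Q{\left(4,-74 \right)} + B{\left(-18 \right)}\right) + 26454 = \left(\frac{39}{2} \cdot 4 + 2 \left(-18\right)\right) + 26454 = \left(78 - 36\right) + 26454 = 42 + 26454 = 26496$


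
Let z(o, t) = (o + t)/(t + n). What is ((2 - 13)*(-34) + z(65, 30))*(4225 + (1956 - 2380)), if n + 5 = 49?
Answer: 105557571/74 ≈ 1.4265e+6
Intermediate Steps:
n = 44 (n = -5 + 49 = 44)
z(o, t) = (o + t)/(44 + t) (z(o, t) = (o + t)/(t + 44) = (o + t)/(44 + t))
((2 - 13)*(-34) + z(65, 30))*(4225 + (1956 - 2380)) = ((2 - 13)*(-34) + (65 + 30)/(44 + 30))*(4225 + (1956 - 2380)) = (-11*(-34) + 95/74)*(4225 - 424) = (374 + (1/74)*95)*3801 = (374 + 95/74)*3801 = (27771/74)*3801 = 105557571/74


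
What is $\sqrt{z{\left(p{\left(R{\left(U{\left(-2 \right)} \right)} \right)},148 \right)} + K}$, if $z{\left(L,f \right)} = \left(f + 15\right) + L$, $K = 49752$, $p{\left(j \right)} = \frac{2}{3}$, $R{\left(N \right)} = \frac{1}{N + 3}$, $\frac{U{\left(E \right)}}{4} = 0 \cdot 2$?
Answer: $\frac{\sqrt{449241}}{3} \approx 223.42$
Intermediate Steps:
$U{\left(E \right)} = 0$ ($U{\left(E \right)} = 4 \cdot 0 \cdot 2 = 4 \cdot 0 = 0$)
$R{\left(N \right)} = \frac{1}{3 + N}$
$p{\left(j \right)} = \frac{2}{3}$ ($p{\left(j \right)} = 2 \cdot \frac{1}{3} = \frac{2}{3}$)
$z{\left(L,f \right)} = 15 + L + f$ ($z{\left(L,f \right)} = \left(15 + f\right) + L = 15 + L + f$)
$\sqrt{z{\left(p{\left(R{\left(U{\left(-2 \right)} \right)} \right)},148 \right)} + K} = \sqrt{\left(15 + \frac{2}{3} + 148\right) + 49752} = \sqrt{\frac{491}{3} + 49752} = \sqrt{\frac{149747}{3}} = \frac{\sqrt{449241}}{3}$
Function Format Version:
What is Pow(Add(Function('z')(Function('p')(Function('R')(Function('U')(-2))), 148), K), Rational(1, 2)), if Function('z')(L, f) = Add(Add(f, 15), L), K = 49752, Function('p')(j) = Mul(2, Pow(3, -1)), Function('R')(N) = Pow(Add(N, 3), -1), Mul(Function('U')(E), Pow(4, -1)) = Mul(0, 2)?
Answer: Mul(Rational(1, 3), Pow(449241, Rational(1, 2))) ≈ 223.42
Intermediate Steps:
Function('U')(E) = 0 (Function('U')(E) = Mul(4, Mul(0, 2)) = Mul(4, 0) = 0)
Function('R')(N) = Pow(Add(3, N), -1)
Function('p')(j) = Rational(2, 3) (Function('p')(j) = Mul(2, Rational(1, 3)) = Rational(2, 3))
Function('z')(L, f) = Add(15, L, f) (Function('z')(L, f) = Add(Add(15, f), L) = Add(15, L, f))
Pow(Add(Function('z')(Function('p')(Function('R')(Function('U')(-2))), 148), K), Rational(1, 2)) = Pow(Add(Add(15, Rational(2, 3), 148), 49752), Rational(1, 2)) = Pow(Add(Rational(491, 3), 49752), Rational(1, 2)) = Pow(Rational(149747, 3), Rational(1, 2)) = Mul(Rational(1, 3), Pow(449241, Rational(1, 2)))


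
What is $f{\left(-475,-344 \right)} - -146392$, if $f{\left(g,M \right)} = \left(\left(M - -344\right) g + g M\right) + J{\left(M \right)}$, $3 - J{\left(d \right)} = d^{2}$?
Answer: $191459$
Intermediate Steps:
$J{\left(d \right)} = 3 - d^{2}$
$f{\left(g,M \right)} = 3 - M^{2} + M g + g \left(344 + M\right)$ ($f{\left(g,M \right)} = \left(\left(M - -344\right) g + g M\right) - \left(-3 + M^{2}\right) = \left(\left(M + 344\right) g + M g\right) - \left(-3 + M^{2}\right) = \left(\left(344 + M\right) g + M g\right) - \left(-3 + M^{2}\right) = \left(g \left(344 + M\right) + M g\right) - \left(-3 + M^{2}\right) = \left(M g + g \left(344 + M\right)\right) - \left(-3 + M^{2}\right) = 3 - M^{2} + M g + g \left(344 + M\right)$)
$f{\left(-475,-344 \right)} - -146392 = \left(3 - \left(-344\right)^{2} + 344 \left(-475\right) + 2 \left(-344\right) \left(-475\right)\right) - -146392 = \left(3 - 118336 - 163400 + 326800\right) + 146392 = 45067 + 146392 = 191459$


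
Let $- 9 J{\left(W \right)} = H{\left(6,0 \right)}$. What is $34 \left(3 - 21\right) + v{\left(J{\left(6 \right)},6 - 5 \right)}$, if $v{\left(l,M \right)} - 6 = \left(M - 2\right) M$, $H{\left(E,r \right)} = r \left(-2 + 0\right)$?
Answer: $-607$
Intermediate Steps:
$H{\left(E,r \right)} = - 2 r$ ($H{\left(E,r \right)} = r \left(-2\right) = - 2 r$)
$J{\left(W \right)} = 0$ ($J{\left(W \right)} = - \frac{\left(-2\right) 0}{9} = \left(- \frac{1}{9}\right) 0 = 0$)
$v{\left(l,M \right)} = 6 + M \left(-2 + M\right)$ ($v{\left(l,M \right)} = 6 + \left(M - 2\right) M = 6 + \left(-2 + M\right) M = 6 + M \left(-2 + M\right)$)
$34 \left(3 - 21\right) + v{\left(J{\left(6 \right)},6 - 5 \right)} = 34 \left(3 - 21\right) + \left(6 + \left(6 - 5\right)^{2} - 2 \left(6 - 5\right)\right) = 34 \left(-18\right) + \left(6 + 1^{2} - 2\right) = -612 + \left(6 + 1 - 2\right) = -612 + 5 = -607$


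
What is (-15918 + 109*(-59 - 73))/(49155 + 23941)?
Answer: -15153/36548 ≈ -0.41461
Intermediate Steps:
(-15918 + 109*(-59 - 73))/(49155 + 23941) = (-15918 + 109*(-132))/73096 = (-15918 - 14388)*(1/73096) = -30306*1/73096 = -15153/36548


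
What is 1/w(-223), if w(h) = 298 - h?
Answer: 1/521 ≈ 0.0019194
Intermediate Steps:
1/w(-223) = 1/(298 - 1*(-223)) = 1/(298 + 223) = 1/521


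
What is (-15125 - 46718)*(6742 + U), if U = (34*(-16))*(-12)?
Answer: -820656610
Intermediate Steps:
U = 6528 (U = -544*(-12) = 6528)
(-15125 - 46718)*(6742 + U) = (-15125 - 46718)*(6742 + 6528) = -61843*13270 = -820656610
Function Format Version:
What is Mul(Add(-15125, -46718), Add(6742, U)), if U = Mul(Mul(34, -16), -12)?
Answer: -820656610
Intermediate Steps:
U = 6528 (U = Mul(-544, -12) = 6528)
Mul(Add(-15125, -46718), Add(6742, U)) = Mul(Add(-15125, -46718), Add(6742, 6528)) = Mul(-61843, 13270) = -820656610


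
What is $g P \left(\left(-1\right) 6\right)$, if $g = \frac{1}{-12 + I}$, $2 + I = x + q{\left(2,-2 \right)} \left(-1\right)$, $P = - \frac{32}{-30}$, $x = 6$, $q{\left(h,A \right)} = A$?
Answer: $\frac{16}{15} \approx 1.0667$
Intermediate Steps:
$P = \frac{16}{15}$ ($P = \left(-32\right) \left(- \frac{1}{30}\right) = \frac{16}{15} \approx 1.0667$)
$I = 6$ ($I = -2 + \left(6 - -2\right) = -2 + \left(6 + 2\right) = -2 + 8 = 6$)
$g = - \frac{1}{6}$ ($g = \frac{1}{-12 + 6} = \frac{1}{-6} = - \frac{1}{6} \approx -0.16667$)
$g P \left(\left(-1\right) 6\right) = \left(- \frac{1}{6}\right) \frac{16}{15} \left(\left(-1\right) 6\right) = \left(- \frac{8}{45}\right) \left(-6\right) = \frac{16}{15}$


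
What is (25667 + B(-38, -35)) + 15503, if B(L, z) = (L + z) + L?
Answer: 41059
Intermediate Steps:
B(L, z) = z + 2*L
(25667 + B(-38, -35)) + 15503 = (25667 + (-35 + 2*(-38))) + 15503 = (25667 + (-35 - 76)) + 15503 = (25667 - 111) + 15503 = 25556 + 15503 = 41059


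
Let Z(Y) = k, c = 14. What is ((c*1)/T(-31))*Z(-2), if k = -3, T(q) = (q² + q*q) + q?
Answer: -42/1891 ≈ -0.022210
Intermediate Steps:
T(q) = q + 2*q² (T(q) = (q² + q²) + q = 2*q² + q = q + 2*q²)
Z(Y) = -3
((c*1)/T(-31))*Z(-2) = ((14*1)/((-31*(1 + 2*(-31)))))*(-3) = (14/((-31*(1 - 62))))*(-3) = (14/((-31*(-61))))*(-3) = (14/1891)*(-3) = -42/1891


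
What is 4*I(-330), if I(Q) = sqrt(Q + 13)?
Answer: 4*I*sqrt(317) ≈ 71.218*I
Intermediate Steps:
I(Q) = sqrt(13 + Q)
4*I(-330) = 4*sqrt(13 - 330) = 4*sqrt(-317) = 4*(I*sqrt(317)) = 4*I*sqrt(317)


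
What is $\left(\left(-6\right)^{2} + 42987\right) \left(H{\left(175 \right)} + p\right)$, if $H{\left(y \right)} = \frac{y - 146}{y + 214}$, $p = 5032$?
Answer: $\frac{84216532971}{389} \approx 2.1649 \cdot 10^{8}$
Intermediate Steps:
$H{\left(y \right)} = \frac{-146 + y}{214 + y}$
$\left(\left(-6\right)^{2} + 42987\right) \left(H{\left(175 \right)} + p\right) = \left(\left(-6\right)^{2} + 42987\right) \left(\frac{-146 + 175}{214 + 175} + 5032\right) = \left(36 + 42987\right) \left(\frac{1}{389} \cdot 29 + 5032\right) = 43023 \left(\frac{1}{389} \cdot 29 + 5032\right) = 43023 \left(\frac{29}{389} + 5032\right) = 43023 \cdot \frac{1957477}{389} = \frac{84216532971}{389}$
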